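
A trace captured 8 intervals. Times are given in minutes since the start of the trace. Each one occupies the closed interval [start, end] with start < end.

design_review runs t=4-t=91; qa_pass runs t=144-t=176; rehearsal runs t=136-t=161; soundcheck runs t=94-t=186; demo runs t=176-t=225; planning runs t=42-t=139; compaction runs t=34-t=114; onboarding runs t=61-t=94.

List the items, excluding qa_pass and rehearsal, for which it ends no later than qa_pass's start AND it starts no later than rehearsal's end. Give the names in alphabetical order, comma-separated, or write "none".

Conditions: its end is no later than qa_pass's start (X.end <= t=144) AND its start is no later than rehearsal's end (X.start <= t=161).
compaction: end t=114 <= t=144? ✓; start t=34 <= t=161? ✓ → yes.
demo: end t=225 <= t=144? ✗; start t=176 <= t=161? ✗ → no.
design_review: end t=91 <= t=144? ✓; start t=4 <= t=161? ✓ → yes.
onboarding: end t=94 <= t=144? ✓; start t=61 <= t=161? ✓ → yes.
planning: end t=139 <= t=144? ✓; start t=42 <= t=161? ✓ → yes.
soundcheck: end t=186 <= t=144? ✗; start t=94 <= t=161? ✓ → no.
Result: compaction, design_review, onboarding, planning.

compaction, design_review, onboarding, planning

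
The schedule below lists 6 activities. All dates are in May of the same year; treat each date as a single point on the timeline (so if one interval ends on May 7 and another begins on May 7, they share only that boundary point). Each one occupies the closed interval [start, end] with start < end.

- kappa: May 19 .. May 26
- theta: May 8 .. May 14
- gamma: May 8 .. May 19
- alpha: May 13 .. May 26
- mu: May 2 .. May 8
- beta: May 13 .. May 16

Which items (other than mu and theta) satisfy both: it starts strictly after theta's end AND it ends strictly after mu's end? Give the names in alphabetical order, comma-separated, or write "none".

kappa

Conditions: its start is strictly after theta's end (X.start > May 14) AND its end is strictly after mu's end (X.end > May 8).
alpha: start May 13 > May 14? ✗; end May 26 > May 8? ✓ → no.
beta: start May 13 > May 14? ✗; end May 16 > May 8? ✓ → no.
gamma: start May 8 > May 14? ✗; end May 19 > May 8? ✓ → no.
kappa: start May 19 > May 14? ✓; end May 26 > May 8? ✓ → yes.
Result: kappa.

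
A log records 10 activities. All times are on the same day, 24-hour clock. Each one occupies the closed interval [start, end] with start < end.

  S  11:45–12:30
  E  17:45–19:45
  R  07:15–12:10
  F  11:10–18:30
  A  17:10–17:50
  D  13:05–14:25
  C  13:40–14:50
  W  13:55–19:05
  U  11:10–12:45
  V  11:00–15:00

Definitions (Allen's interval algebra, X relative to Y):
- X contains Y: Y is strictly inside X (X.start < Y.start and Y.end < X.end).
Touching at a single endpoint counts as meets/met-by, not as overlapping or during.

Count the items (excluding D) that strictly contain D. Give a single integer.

Target D = [13:05, 14:25].
A [17:10, 17:50] → after → no.
C [13:40, 14:50] → overlapped-by → no.
E [17:45, 19:45] → after → no.
F [11:10, 18:30] → contains → counts.
R [07:15, 12:10] → before → no.
S [11:45, 12:30] → before → no.
U [11:10, 12:45] → before → no.
V [11:00, 15:00] → contains → counts.
W [13:55, 19:05] → overlapped-by → no.
Total: 2.

2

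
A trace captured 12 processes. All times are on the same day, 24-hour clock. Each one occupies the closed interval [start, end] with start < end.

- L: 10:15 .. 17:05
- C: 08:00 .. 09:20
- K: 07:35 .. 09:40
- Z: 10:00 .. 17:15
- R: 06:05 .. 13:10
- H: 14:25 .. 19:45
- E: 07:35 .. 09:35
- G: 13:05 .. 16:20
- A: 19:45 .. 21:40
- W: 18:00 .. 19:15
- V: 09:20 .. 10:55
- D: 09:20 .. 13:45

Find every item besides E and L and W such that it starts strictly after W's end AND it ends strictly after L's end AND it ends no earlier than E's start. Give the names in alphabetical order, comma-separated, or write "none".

Conditions: its start is strictly after W's end (X.start > 19:15) AND its end is strictly after L's end (X.end > 17:05) AND its end is no earlier than E's start (X.end >= 07:35).
A: start 19:45 > 19:15? ✓; end 21:40 > 17:05? ✓; end 21:40 >= 07:35? ✓ → yes.
C: start 08:00 > 19:15? ✗; end 09:20 > 17:05? ✗; end 09:20 >= 07:35? ✓ → no.
D: start 09:20 > 19:15? ✗; end 13:45 > 17:05? ✗; end 13:45 >= 07:35? ✓ → no.
G: start 13:05 > 19:15? ✗; end 16:20 > 17:05? ✗; end 16:20 >= 07:35? ✓ → no.
H: start 14:25 > 19:15? ✗; end 19:45 > 17:05? ✓; end 19:45 >= 07:35? ✓ → no.
K: start 07:35 > 19:15? ✗; end 09:40 > 17:05? ✗; end 09:40 >= 07:35? ✓ → no.
R: start 06:05 > 19:15? ✗; end 13:10 > 17:05? ✗; end 13:10 >= 07:35? ✓ → no.
V: start 09:20 > 19:15? ✗; end 10:55 > 17:05? ✗; end 10:55 >= 07:35? ✓ → no.
Z: start 10:00 > 19:15? ✗; end 17:15 > 17:05? ✓; end 17:15 >= 07:35? ✓ → no.
Result: A.

A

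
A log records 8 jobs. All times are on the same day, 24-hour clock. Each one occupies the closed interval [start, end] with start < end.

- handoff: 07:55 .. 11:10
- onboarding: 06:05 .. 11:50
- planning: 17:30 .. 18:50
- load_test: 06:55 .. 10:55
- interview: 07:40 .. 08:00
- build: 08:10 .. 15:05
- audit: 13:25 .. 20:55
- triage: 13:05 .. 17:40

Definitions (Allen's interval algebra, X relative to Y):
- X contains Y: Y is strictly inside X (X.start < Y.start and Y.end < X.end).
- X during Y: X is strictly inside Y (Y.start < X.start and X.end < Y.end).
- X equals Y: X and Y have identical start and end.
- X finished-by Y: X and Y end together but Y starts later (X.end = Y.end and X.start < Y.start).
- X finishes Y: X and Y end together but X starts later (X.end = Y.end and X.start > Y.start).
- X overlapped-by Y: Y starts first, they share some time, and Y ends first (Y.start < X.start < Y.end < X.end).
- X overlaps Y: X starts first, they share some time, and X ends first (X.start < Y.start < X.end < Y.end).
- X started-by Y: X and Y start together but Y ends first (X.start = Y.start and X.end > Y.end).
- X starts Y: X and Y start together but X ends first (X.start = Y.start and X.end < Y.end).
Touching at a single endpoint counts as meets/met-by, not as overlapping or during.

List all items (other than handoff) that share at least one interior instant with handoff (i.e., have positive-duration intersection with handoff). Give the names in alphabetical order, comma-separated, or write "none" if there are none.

Target handoff = [07:55, 11:10].
audit [13:25, 20:55] → after → no.
build [08:10, 15:05] → overlapped-by → yes.
interview [07:40, 08:00] → overlaps → yes.
load_test [06:55, 10:55] → overlaps → yes.
onboarding [06:05, 11:50] → contains → yes.
planning [17:30, 18:50] → after → no.
triage [13:05, 17:40] → after → no.
Result: build, interview, load_test, onboarding.

build, interview, load_test, onboarding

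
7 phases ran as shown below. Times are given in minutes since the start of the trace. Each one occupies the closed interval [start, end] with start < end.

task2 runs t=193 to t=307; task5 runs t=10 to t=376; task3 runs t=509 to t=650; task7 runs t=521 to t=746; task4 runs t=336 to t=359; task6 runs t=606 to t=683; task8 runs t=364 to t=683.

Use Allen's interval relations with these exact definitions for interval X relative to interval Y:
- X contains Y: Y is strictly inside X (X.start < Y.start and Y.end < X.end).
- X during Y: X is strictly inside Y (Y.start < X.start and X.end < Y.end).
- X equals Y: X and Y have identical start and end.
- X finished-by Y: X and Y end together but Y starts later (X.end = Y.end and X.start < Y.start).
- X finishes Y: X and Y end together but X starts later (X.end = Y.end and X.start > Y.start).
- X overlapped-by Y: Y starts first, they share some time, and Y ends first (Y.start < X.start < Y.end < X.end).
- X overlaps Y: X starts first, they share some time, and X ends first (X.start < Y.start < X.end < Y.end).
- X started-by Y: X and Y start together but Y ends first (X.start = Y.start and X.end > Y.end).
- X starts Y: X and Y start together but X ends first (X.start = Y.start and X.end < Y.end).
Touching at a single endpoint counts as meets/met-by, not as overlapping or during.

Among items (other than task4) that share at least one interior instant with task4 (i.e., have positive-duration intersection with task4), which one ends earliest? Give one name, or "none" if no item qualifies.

Target task4 = [t=336, t=359].
task2 [t=193, t=307] → before → excluded.
task3 [t=509, t=650] → after → excluded.
task5 [t=10, t=376] → contains → candidate.
task6 [t=606, t=683] → after → excluded.
task7 [t=521, t=746] → after → excluded.
task8 [t=364, t=683] → after → excluded.
Among candidates, earliest end is t=376 → task5.

task5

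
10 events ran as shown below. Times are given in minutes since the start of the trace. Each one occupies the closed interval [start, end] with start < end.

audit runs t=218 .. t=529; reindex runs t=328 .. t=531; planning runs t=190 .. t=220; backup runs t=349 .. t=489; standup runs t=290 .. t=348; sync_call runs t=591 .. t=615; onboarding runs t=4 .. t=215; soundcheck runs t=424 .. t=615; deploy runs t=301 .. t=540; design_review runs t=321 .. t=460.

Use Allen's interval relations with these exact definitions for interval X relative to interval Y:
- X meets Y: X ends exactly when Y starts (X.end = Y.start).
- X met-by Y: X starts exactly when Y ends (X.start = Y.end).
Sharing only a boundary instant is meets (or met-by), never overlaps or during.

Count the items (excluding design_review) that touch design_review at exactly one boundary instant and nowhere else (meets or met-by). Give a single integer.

Target design_review = [t=321, t=460].
audit [t=218, t=529] → contains → no.
backup [t=349, t=489] → overlapped-by → no.
deploy [t=301, t=540] → contains → no.
onboarding [t=4, t=215] → before → no.
planning [t=190, t=220] → before → no.
reindex [t=328, t=531] → overlapped-by → no.
soundcheck [t=424, t=615] → overlapped-by → no.
standup [t=290, t=348] → overlaps → no.
sync_call [t=591, t=615] → after → no.
Total: 0.

0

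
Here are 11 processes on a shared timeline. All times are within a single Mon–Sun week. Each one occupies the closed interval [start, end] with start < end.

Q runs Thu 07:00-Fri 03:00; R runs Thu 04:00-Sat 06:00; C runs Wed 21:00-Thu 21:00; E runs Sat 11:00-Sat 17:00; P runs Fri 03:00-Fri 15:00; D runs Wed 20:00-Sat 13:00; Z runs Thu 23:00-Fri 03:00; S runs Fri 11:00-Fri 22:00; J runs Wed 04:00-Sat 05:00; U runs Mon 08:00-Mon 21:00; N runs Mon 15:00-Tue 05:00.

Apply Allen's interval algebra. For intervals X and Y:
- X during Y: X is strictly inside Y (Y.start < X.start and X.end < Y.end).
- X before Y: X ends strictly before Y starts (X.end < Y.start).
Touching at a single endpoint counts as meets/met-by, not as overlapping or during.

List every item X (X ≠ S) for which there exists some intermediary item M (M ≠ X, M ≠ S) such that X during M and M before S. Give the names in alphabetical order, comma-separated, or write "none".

Target S = [Fri 11:00, Fri 22:00].
Intermediaries M with M before S: C, N, Q, U, Z.
Via C — items with X during C: none.
Via N — items with X during N: none.
Via Q — items with X during Q: none.
Via U — items with X during U: none.
Via Z — items with X during Z: none.
Union: none.

none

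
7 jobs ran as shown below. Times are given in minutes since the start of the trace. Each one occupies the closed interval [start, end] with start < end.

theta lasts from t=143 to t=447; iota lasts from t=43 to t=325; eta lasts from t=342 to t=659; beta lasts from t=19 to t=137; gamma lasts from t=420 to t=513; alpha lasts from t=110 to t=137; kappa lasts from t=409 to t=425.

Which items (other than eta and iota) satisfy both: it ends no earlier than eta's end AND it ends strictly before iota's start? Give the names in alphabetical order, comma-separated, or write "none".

none

Conditions: its end is no earlier than eta's end (X.end >= t=659) AND its end is strictly before iota's start (X.end < t=43).
alpha: end t=137 >= t=659? ✗; end t=137 < t=43? ✗ → no.
beta: end t=137 >= t=659? ✗; end t=137 < t=43? ✗ → no.
gamma: end t=513 >= t=659? ✗; end t=513 < t=43? ✗ → no.
kappa: end t=425 >= t=659? ✗; end t=425 < t=43? ✗ → no.
theta: end t=447 >= t=659? ✗; end t=447 < t=43? ✗ → no.
Result: none.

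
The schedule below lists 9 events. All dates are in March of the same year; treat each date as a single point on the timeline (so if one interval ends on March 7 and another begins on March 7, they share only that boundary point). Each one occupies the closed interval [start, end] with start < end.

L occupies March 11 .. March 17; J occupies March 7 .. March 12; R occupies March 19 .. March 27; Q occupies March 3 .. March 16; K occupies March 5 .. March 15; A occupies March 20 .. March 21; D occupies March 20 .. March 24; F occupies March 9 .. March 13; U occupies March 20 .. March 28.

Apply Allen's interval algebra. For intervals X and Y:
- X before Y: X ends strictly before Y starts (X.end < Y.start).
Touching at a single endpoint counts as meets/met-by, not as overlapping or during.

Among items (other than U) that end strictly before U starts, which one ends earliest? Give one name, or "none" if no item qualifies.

Target U = [March 20, March 28].
A [March 20, March 21] → starts → excluded.
D [March 20, March 24] → starts → excluded.
F [March 9, March 13] → before → candidate.
J [March 7, March 12] → before → candidate.
K [March 5, March 15] → before → candidate.
L [March 11, March 17] → before → candidate.
Q [March 3, March 16] → before → candidate.
R [March 19, March 27] → overlaps → excluded.
Among candidates, earliest end is March 12 → J.

J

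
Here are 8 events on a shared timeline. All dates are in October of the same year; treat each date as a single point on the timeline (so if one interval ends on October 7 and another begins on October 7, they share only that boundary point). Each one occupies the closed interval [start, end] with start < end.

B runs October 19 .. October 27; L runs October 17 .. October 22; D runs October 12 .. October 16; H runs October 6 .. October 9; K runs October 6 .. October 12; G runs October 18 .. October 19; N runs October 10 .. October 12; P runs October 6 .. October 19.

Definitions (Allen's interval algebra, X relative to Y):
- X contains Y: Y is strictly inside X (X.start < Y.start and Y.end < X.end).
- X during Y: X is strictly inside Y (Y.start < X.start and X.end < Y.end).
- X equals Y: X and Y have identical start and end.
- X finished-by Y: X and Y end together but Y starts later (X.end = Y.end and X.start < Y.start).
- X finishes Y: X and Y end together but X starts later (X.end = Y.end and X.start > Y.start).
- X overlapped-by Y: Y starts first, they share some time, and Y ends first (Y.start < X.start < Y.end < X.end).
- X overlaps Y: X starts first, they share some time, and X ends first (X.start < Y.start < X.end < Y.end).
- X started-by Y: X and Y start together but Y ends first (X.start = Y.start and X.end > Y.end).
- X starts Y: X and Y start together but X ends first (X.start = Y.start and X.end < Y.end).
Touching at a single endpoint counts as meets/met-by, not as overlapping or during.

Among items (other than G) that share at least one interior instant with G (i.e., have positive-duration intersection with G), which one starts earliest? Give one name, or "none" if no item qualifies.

Target G = [October 18, October 19].
B [October 19, October 27] → met-by → excluded.
D [October 12, October 16] → before → excluded.
H [October 6, October 9] → before → excluded.
K [October 6, October 12] → before → excluded.
L [October 17, October 22] → contains → candidate.
N [October 10, October 12] → before → excluded.
P [October 6, October 19] → finished-by → candidate.
Among candidates, earliest start is October 6 → P.

P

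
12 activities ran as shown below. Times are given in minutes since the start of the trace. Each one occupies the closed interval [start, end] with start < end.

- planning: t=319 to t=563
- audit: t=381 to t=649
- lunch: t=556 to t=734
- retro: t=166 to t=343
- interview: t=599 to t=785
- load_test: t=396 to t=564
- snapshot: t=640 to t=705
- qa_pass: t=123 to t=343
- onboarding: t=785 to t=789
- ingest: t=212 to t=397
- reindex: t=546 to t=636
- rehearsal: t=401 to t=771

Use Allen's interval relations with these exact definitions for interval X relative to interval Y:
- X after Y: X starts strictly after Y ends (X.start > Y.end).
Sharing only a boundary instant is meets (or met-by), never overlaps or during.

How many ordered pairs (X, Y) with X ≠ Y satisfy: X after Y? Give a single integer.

34

Checking all 132 ordered pairs for relation 'after'; matching pairs in alphabetical order:
(audit, qa_pass): audit after qa_pass ✓
(audit, retro): audit after retro ✓
(interview, ingest): interview after ingest ✓
(interview, load_test): interview after load_test ✓
(interview, planning): interview after planning ✓
(interview, qa_pass): interview after qa_pass ✓
(interview, retro): interview after retro ✓
(load_test, qa_pass): load_test after qa_pass ✓
(load_test, retro): load_test after retro ✓
(lunch, ingest): lunch after ingest ✓
(lunch, qa_pass): lunch after qa_pass ✓
(lunch, retro): lunch after retro ✓
(onboarding, audit): onboarding after audit ✓
(onboarding, ingest): onboarding after ingest ✓
(onboarding, load_test): onboarding after load_test ✓
(onboarding, lunch): onboarding after lunch ✓
(onboarding, planning): onboarding after planning ✓
(onboarding, qa_pass): onboarding after qa_pass ✓
(onboarding, rehearsal): onboarding after rehearsal ✓
(onboarding, reindex): onboarding after reindex ✓
(onboarding, retro): onboarding after retro ✓
(onboarding, snapshot): onboarding after snapshot ✓
(rehearsal, ingest): rehearsal after ingest ✓
(rehearsal, qa_pass): rehearsal after qa_pass ✓
... plus 10 further pairs not listed.
Count: 34.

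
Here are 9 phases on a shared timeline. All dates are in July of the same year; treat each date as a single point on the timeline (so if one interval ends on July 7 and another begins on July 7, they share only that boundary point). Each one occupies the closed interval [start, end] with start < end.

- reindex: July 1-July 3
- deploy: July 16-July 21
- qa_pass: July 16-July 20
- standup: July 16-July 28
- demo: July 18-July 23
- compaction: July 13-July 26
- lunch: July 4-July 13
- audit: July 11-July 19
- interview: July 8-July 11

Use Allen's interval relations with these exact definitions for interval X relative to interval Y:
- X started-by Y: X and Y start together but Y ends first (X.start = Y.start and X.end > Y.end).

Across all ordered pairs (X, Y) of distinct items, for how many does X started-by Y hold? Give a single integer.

Checking all 72 ordered pairs for relation 'started-by'; matching pairs in alphabetical order:
(deploy, qa_pass): deploy started-by qa_pass ✓
(standup, deploy): standup started-by deploy ✓
(standup, qa_pass): standup started-by qa_pass ✓
Count: 3.

3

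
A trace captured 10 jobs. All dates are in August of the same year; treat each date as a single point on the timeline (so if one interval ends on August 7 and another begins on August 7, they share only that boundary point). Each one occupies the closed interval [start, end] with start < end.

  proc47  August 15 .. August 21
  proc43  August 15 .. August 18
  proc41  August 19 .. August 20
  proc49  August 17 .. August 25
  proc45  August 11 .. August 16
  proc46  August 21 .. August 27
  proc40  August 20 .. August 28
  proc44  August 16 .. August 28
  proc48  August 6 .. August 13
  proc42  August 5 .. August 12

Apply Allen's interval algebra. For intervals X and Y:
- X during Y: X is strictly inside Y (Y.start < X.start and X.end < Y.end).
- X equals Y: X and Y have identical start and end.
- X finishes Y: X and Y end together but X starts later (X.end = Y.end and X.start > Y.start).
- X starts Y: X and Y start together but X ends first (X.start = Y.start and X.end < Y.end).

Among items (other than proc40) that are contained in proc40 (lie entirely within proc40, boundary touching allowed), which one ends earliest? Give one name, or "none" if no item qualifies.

proc46

Target proc40 = [August 20, August 28].
proc41 [August 19, August 20] → meets → excluded.
proc42 [August 5, August 12] → before → excluded.
proc43 [August 15, August 18] → before → excluded.
proc44 [August 16, August 28] → finished-by → excluded.
proc45 [August 11, August 16] → before → excluded.
proc46 [August 21, August 27] → during → candidate.
proc47 [August 15, August 21] → overlaps → excluded.
proc48 [August 6, August 13] → before → excluded.
proc49 [August 17, August 25] → overlaps → excluded.
Among candidates, earliest end is August 27 → proc46.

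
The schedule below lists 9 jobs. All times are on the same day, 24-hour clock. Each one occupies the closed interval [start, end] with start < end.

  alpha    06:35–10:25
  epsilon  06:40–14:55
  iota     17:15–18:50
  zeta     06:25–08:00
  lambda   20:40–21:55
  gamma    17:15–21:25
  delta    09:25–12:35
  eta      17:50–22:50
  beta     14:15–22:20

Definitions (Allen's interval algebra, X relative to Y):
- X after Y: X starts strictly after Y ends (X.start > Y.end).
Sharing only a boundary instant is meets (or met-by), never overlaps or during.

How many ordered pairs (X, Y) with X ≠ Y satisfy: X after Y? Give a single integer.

Checking all 72 ordered pairs for relation 'after'; matching pairs in alphabetical order:
(beta, alpha): beta after alpha ✓
(beta, delta): beta after delta ✓
(beta, zeta): beta after zeta ✓
(delta, zeta): delta after zeta ✓
(eta, alpha): eta after alpha ✓
(eta, delta): eta after delta ✓
(eta, epsilon): eta after epsilon ✓
(eta, zeta): eta after zeta ✓
(gamma, alpha): gamma after alpha ✓
(gamma, delta): gamma after delta ✓
(gamma, epsilon): gamma after epsilon ✓
(gamma, zeta): gamma after zeta ✓
(iota, alpha): iota after alpha ✓
(iota, delta): iota after delta ✓
(iota, epsilon): iota after epsilon ✓
(iota, zeta): iota after zeta ✓
(lambda, alpha): lambda after alpha ✓
(lambda, delta): lambda after delta ✓
(lambda, epsilon): lambda after epsilon ✓
(lambda, iota): lambda after iota ✓
(lambda, zeta): lambda after zeta ✓
Count: 21.

21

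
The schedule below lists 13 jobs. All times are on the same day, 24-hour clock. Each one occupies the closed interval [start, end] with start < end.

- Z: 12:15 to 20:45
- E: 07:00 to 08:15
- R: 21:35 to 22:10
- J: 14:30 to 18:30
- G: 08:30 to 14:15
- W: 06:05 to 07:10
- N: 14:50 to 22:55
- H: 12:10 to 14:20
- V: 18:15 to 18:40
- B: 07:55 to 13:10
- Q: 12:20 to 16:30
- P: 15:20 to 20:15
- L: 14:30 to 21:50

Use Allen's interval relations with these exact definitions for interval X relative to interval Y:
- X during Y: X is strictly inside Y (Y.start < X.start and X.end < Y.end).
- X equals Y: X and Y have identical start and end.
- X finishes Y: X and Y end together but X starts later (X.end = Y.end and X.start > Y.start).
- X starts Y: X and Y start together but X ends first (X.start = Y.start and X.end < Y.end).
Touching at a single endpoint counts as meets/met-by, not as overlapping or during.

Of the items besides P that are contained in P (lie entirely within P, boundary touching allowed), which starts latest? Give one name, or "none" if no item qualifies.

Target P = [15:20, 20:15].
B [07:55, 13:10] → before → excluded.
E [07:00, 08:15] → before → excluded.
G [08:30, 14:15] → before → excluded.
H [12:10, 14:20] → before → excluded.
J [14:30, 18:30] → overlaps → excluded.
L [14:30, 21:50] → contains → excluded.
N [14:50, 22:55] → contains → excluded.
Q [12:20, 16:30] → overlaps → excluded.
R [21:35, 22:10] → after → excluded.
V [18:15, 18:40] → during → candidate.
W [06:05, 07:10] → before → excluded.
Z [12:15, 20:45] → contains → excluded.
Among candidates, latest start is 18:15 → V.

V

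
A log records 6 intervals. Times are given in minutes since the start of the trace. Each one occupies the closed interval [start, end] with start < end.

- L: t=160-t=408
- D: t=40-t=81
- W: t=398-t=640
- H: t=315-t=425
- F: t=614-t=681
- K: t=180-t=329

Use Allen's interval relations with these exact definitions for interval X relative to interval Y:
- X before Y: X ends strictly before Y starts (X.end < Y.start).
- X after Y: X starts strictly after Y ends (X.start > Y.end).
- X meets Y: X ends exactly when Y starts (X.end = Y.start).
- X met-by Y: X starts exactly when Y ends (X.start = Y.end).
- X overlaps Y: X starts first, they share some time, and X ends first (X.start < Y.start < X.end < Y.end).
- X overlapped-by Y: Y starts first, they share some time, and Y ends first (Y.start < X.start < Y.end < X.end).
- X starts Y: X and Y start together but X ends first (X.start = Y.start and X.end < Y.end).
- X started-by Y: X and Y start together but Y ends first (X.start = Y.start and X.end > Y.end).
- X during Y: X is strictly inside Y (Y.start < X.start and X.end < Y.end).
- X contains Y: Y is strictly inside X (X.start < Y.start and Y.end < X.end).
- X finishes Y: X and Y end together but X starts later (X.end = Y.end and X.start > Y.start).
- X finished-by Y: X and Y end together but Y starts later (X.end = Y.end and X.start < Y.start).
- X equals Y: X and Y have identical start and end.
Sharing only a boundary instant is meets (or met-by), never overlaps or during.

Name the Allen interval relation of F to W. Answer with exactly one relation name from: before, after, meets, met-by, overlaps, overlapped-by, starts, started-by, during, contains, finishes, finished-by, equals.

overlapped-by

F = [t=614, t=681]; W = [t=398, t=640].
Compare endpoints: F.start > W.start, F.start < W.end, F.end > W.start, F.end > W.end.
That pattern is 'overlapped-by'.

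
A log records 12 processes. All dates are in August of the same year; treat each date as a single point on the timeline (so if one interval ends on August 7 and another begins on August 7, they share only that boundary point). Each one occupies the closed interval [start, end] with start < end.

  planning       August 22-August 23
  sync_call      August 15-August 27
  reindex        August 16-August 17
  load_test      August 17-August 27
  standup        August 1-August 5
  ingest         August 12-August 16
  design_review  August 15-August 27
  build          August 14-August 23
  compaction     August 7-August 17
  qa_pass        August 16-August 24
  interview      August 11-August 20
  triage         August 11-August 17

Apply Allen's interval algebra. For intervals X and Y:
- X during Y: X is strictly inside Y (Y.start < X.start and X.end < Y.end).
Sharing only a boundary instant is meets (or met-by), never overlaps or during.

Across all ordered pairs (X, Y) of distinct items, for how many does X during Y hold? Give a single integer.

13

Checking all 132 ordered pairs for relation 'during'; matching pairs in alphabetical order:
(ingest, compaction): ingest during compaction ✓
(ingest, interview): ingest during interview ✓
(ingest, triage): ingest during triage ✓
(planning, design_review): planning during design_review ✓
(planning, load_test): planning during load_test ✓
(planning, qa_pass): planning during qa_pass ✓
(planning, sync_call): planning during sync_call ✓
(qa_pass, design_review): qa_pass during design_review ✓
(qa_pass, sync_call): qa_pass during sync_call ✓
(reindex, build): reindex during build ✓
(reindex, design_review): reindex during design_review ✓
(reindex, interview): reindex during interview ✓
(reindex, sync_call): reindex during sync_call ✓
Count: 13.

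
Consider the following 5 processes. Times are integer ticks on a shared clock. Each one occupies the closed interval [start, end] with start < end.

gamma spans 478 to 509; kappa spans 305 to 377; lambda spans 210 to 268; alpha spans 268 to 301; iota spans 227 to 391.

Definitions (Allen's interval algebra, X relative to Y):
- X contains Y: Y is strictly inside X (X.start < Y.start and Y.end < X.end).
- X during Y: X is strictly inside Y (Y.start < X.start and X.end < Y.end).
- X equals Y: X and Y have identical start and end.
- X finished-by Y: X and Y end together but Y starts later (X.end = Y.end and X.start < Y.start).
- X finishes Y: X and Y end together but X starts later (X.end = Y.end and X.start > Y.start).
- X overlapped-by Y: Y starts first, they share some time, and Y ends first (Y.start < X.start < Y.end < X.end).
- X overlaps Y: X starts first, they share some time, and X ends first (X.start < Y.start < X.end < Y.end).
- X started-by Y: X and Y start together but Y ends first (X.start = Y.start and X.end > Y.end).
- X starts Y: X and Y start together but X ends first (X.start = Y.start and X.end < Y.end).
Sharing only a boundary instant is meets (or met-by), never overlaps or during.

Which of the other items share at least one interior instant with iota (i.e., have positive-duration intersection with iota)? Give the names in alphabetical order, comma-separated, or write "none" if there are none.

Target iota = [227, 391].
alpha [268, 301] → during → yes.
gamma [478, 509] → after → no.
kappa [305, 377] → during → yes.
lambda [210, 268] → overlaps → yes.
Result: alpha, kappa, lambda.

alpha, kappa, lambda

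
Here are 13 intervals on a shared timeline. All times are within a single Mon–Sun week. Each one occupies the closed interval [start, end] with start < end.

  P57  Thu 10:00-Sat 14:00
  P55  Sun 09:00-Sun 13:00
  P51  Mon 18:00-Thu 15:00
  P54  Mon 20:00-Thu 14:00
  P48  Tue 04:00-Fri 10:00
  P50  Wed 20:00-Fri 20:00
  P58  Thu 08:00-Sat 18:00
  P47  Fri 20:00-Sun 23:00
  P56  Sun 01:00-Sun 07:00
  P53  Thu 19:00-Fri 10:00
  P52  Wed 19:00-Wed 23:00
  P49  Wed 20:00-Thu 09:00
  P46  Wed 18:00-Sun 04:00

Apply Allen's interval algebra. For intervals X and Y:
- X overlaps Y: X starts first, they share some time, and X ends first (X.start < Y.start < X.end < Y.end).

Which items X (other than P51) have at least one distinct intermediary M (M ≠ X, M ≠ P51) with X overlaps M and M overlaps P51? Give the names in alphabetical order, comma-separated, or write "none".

none

Target P51 = [Mon 18:00, Thu 15:00].
Intermediaries M with M overlaps P51: none.
Union: none.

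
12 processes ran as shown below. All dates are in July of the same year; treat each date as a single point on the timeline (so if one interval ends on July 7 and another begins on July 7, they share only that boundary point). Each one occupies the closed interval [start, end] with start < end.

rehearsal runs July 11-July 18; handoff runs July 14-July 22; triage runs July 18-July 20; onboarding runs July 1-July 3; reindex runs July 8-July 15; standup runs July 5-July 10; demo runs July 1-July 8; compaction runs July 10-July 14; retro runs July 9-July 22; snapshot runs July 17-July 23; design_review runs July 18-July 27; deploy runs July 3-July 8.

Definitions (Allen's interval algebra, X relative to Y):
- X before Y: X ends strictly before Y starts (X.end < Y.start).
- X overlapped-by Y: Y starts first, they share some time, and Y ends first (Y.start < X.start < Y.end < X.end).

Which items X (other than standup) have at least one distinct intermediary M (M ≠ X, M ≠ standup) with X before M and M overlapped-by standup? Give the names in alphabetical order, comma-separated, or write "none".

Target standup = [July 5, July 10].
Intermediaries M with M overlapped-by standup: reindex, retro.
Via reindex — items with X before reindex: onboarding.
Via retro — items with X before retro: demo, deploy, onboarding.
Union: demo, deploy, onboarding.

demo, deploy, onboarding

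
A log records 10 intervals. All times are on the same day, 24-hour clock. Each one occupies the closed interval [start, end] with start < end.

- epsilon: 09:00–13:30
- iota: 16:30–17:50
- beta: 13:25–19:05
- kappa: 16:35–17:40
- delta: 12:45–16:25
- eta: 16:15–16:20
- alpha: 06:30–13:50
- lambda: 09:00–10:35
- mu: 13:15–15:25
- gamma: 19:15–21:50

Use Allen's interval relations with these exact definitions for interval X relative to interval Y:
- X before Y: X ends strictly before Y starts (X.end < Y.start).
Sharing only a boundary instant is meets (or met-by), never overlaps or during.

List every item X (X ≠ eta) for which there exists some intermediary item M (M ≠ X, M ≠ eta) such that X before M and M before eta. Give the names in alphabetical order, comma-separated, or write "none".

Target eta = [16:15, 16:20].
Intermediaries M with M before eta: alpha, epsilon, lambda, mu.
Via alpha — items with X before alpha: none.
Via epsilon — items with X before epsilon: none.
Via lambda — items with X before lambda: none.
Via mu — items with X before mu: lambda.
Union: lambda.

lambda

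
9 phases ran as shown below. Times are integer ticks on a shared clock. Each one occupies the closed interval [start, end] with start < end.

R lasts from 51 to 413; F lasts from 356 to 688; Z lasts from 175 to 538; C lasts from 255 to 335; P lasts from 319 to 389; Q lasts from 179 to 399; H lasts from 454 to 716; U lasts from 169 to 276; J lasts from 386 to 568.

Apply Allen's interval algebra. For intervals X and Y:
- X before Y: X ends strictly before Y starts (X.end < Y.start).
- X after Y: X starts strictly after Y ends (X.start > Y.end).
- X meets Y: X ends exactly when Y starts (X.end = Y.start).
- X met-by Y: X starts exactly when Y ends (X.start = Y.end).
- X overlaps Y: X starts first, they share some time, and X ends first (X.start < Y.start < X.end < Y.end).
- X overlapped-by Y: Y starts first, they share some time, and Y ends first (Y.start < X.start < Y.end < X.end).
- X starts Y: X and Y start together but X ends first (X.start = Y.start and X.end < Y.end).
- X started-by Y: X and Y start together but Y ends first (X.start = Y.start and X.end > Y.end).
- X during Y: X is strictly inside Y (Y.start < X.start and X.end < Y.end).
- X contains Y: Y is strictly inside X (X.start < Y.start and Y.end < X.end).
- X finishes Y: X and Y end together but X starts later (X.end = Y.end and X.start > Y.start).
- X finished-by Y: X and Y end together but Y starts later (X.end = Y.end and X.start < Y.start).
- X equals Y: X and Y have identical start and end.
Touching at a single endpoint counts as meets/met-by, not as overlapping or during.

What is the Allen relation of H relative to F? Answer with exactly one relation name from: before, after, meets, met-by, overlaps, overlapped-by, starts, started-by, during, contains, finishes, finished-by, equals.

overlapped-by

H = [454, 716]; F = [356, 688].
Compare endpoints: H.start > F.start, H.start < F.end, H.end > F.start, H.end > F.end.
That pattern is 'overlapped-by'.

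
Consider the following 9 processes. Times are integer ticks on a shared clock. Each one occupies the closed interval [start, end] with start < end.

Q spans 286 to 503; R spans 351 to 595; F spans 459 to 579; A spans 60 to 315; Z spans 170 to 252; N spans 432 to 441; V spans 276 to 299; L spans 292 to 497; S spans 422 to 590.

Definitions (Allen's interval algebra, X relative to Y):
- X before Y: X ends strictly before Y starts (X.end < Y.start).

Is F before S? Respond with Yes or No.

F = [459, 579], S = [422, 590].
Actual relation of F to S: during.
Asked whether 'before' holds → No.

No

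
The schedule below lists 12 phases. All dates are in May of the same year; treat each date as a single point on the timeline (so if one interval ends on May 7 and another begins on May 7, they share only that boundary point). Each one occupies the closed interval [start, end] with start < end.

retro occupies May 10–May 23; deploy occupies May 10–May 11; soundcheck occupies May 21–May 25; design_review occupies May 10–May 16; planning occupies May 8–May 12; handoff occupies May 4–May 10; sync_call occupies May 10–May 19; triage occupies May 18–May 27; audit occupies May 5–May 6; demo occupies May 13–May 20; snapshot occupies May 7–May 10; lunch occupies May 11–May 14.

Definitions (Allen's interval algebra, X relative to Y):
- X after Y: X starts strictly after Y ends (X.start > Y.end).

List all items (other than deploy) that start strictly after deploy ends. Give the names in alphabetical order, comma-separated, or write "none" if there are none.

demo, soundcheck, triage

Target deploy = [May 10, May 11].
audit [May 5, May 6] → before → no.
demo [May 13, May 20] → after → yes.
design_review [May 10, May 16] → started-by → no.
handoff [May 4, May 10] → meets → no.
lunch [May 11, May 14] → met-by → no.
planning [May 8, May 12] → contains → no.
retro [May 10, May 23] → started-by → no.
snapshot [May 7, May 10] → meets → no.
soundcheck [May 21, May 25] → after → yes.
sync_call [May 10, May 19] → started-by → no.
triage [May 18, May 27] → after → yes.
Result: demo, soundcheck, triage.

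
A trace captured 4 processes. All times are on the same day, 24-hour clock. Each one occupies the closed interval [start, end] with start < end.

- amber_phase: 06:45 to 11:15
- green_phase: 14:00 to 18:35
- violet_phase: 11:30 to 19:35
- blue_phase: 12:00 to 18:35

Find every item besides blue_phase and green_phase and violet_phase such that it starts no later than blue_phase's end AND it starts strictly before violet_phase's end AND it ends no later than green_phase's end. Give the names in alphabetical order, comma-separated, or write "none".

amber_phase

Conditions: its start is no later than blue_phase's end (X.start <= 18:35) AND its start is strictly before violet_phase's end (X.start < 19:35) AND its end is no later than green_phase's end (X.end <= 18:35).
amber_phase: start 06:45 <= 18:35? ✓; start 06:45 < 19:35? ✓; end 11:15 <= 18:35? ✓ → yes.
Result: amber_phase.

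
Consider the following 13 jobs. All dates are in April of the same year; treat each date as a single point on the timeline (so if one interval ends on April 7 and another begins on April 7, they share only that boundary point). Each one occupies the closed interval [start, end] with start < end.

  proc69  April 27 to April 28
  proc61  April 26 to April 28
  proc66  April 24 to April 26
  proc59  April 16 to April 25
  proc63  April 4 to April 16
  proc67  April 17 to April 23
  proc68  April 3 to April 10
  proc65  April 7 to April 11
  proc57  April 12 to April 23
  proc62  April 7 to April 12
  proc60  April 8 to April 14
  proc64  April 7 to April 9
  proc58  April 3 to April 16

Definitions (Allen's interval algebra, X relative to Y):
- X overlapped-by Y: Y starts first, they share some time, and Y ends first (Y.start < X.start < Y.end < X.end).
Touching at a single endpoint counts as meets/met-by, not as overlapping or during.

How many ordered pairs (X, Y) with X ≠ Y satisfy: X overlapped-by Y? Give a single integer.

12

Checking all 156 ordered pairs for relation 'overlapped-by'; matching pairs in alphabetical order:
(proc57, proc58): proc57 overlapped-by proc58 ✓
(proc57, proc60): proc57 overlapped-by proc60 ✓
(proc57, proc63): proc57 overlapped-by proc63 ✓
(proc59, proc57): proc59 overlapped-by proc57 ✓
(proc60, proc62): proc60 overlapped-by proc62 ✓
(proc60, proc64): proc60 overlapped-by proc64 ✓
(proc60, proc65): proc60 overlapped-by proc65 ✓
(proc60, proc68): proc60 overlapped-by proc68 ✓
(proc62, proc68): proc62 overlapped-by proc68 ✓
(proc63, proc68): proc63 overlapped-by proc68 ✓
(proc65, proc68): proc65 overlapped-by proc68 ✓
(proc66, proc59): proc66 overlapped-by proc59 ✓
Count: 12.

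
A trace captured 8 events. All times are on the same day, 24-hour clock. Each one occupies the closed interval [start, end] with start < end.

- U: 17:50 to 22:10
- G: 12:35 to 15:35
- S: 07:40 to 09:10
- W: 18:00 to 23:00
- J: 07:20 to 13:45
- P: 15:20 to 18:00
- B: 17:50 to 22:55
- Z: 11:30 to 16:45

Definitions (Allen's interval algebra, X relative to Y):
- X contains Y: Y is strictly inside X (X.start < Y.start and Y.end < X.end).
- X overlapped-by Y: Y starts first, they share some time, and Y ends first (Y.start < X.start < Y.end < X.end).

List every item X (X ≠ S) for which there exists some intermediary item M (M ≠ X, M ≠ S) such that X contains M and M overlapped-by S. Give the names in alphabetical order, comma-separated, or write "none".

none

Target S = [07:40, 09:10].
Intermediaries M with M overlapped-by S: none.
Union: none.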